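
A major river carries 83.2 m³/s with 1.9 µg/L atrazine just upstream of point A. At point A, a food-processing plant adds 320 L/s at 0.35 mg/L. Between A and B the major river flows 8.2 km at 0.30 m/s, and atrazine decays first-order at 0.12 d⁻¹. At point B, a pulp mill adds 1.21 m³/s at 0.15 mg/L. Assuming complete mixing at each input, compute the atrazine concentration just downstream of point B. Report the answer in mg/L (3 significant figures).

1.9 µg/L = 0.0019 mg/L.
320 L/s = 0.32 m³/s.
After input A: C = (83.2·0.0019 + 0.32·0.35) / 83.52 = 0.003234 mg/L.
Over the 8.2 km reach to input B (t = 2.733e+04 s = 0.3164 d), decay gives C = 0.003234·exp(−0.12·0.3164) = 0.003113 mg/L.
After input B: C = (83.52·0.003113 + 1.21·0.15) / 84.73 = 0.005211 mg/L.

0.00521 mg/L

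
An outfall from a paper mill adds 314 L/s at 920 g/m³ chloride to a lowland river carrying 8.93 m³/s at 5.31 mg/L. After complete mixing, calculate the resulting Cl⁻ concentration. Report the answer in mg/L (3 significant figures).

36.4 mg/L

314 L/s = 0.314 m³/s.
Flow-weighted mixing gives C = (0.314·920 + 8.93·5.31) / (0.314 + 8.93) = 336.3/9.244 = 36.38 mg/L.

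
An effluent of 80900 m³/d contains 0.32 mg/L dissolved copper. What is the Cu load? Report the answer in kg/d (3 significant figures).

80900 m³/d = 0.9363 m³/s.
Mass flux = Q·C = 0.9363 m³/s × 0.32 g/m³ = 0.2996 g/s.
= 0.2996 g/s × 86.4 = 25.89 kg/d.

25.9 kg/d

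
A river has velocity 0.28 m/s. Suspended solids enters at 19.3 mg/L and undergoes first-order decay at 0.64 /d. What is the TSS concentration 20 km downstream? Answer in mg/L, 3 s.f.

11.4 mg/L

Travel time t = 20 km / 0.28 m/s = 2e+04/0.28 = 7.143e+04 s = 0.8267 d.
First-order decay: C = 19.3·exp(−0.64·0.8267) = 19.3·0.5891 = 11.37 mg/L.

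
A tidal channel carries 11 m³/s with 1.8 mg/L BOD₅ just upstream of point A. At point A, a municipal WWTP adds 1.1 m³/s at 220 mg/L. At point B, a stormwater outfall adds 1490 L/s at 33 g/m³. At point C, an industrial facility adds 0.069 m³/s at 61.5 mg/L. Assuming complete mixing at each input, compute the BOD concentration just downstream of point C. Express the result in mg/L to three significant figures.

23.1 mg/L

After input A: C = (11·1.8 + 1.1·220) / 12.1 = 21.64 mg/L.
1490 L/s = 1.49 m³/s.
After input B: C = (12.1·21.64 + 1.49·33) / 13.59 = 22.88 mg/L.
After input C: C = (13.59·22.88 + 0.069·61.5) / 13.66 = 23.08 mg/L.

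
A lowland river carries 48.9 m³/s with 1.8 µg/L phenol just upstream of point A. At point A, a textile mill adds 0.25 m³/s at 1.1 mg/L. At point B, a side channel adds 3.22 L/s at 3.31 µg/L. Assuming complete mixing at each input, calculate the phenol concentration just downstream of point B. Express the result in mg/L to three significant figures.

1.8 µg/L = 0.0018 mg/L.
After input A: C = (48.9·0.0018 + 0.25·1.1) / 49.15 = 0.007386 mg/L.
3.22 L/s = 0.00322 m³/s.
3.31 µg/L = 0.00331 mg/L.
After input B: C = (49.15·0.007386 + 0.00322·0.00331) / 49.15 = 0.007386 mg/L.

0.00739 mg/L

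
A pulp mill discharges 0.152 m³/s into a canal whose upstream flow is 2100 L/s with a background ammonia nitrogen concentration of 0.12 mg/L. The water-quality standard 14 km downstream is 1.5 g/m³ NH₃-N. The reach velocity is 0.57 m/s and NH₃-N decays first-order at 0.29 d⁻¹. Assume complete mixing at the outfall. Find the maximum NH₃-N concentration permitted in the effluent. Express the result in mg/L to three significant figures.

22.5 mg/L

2100 L/s = 2.1 m³/s.
Travel time to the compliance point: t = 1.4e+04/0.57 = 2.456e+04 s = 0.2843 d; decay factor exp(−0.29·0.2843) = 0.9209.
So the concentration just after mixing may be at most 1.5/0.9209 = 1.629 mg/L.
Mass balance: 1.629·2.252 = 0.152·Cₑ + 2.1·0.12.
Cₑ = (3.668 − 0.252) / 0.152 = 22.48 mg/L.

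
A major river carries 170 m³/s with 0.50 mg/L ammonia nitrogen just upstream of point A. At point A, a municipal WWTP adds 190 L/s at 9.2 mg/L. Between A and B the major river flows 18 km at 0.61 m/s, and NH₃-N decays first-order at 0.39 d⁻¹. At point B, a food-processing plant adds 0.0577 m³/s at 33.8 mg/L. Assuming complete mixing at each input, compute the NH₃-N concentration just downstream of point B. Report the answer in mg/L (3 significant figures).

190 L/s = 0.19 m³/s.
After input A: C = (170·0.5 + 0.19·9.2) / 170.2 = 0.5097 mg/L.
Over the 18 km reach to input B (t = 2.951e+04 s = 0.3415 d), decay gives C = 0.5097·exp(−0.39·0.3415) = 0.4461 mg/L.
After input B: C = (170.2·0.4461 + 0.0577·33.8) / 170.2 = 0.4575 mg/L.

0.457 mg/L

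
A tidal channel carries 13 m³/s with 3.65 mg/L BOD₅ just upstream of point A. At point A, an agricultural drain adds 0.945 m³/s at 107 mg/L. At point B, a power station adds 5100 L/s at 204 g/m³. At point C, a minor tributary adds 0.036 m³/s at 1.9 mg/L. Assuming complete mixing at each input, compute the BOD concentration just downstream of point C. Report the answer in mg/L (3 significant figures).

62.3 mg/L

After input A: C = (13·3.65 + 0.945·107) / 13.95 = 10.65 mg/L.
5100 L/s = 5.1 m³/s.
After input B: C = (13.95·10.65 + 5.1·204) / 19.05 = 62.43 mg/L.
After input C: C = (19.05·62.43 + 0.036·1.9) / 19.08 = 62.32 mg/L.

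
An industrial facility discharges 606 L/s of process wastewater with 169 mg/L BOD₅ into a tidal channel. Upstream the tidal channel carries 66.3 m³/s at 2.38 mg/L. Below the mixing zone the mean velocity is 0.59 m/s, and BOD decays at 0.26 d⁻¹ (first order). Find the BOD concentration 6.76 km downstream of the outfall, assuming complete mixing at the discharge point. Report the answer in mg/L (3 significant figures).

606 L/s = 0.606 m³/s.
After complete mixing, C₀ = (0.606·169 + 66.3·2.38) / 66.91 = 3.889 mg/L.
Travel time t = 6760 m / 0.59 m/s = 1.146e+04 s = 0.1326 d.
C = 3.889·exp(−0.26·0.1326) = 3.889·0.9661 = 3.757 mg/L.

3.76 mg/L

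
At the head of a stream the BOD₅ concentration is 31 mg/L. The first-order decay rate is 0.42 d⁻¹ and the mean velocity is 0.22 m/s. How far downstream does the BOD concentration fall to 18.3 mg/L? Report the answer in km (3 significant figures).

23.9 km

From C = C₀·e^(−kt), t = ln(C₀/C)/k = ln(31/18.3)/0.42 = 0.5271/0.42 = 1.255 d.
Distance = v·t = 0.22 m/s × 1.084e+05 s = 2.385e+04 m = 23.85 km.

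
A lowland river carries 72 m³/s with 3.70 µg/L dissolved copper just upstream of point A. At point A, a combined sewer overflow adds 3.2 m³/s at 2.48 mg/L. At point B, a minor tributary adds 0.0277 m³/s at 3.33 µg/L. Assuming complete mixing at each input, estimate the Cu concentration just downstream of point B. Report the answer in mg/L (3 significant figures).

0.109 mg/L

3.70 µg/L = 0.0037 mg/L.
After input A: C = (72·0.0037 + 3.2·2.48) / 75.2 = 0.1091 mg/L.
3.33 µg/L = 0.00333 mg/L.
After input B: C = (75.2·0.1091 + 0.0277·0.00333) / 75.23 = 0.109 mg/L.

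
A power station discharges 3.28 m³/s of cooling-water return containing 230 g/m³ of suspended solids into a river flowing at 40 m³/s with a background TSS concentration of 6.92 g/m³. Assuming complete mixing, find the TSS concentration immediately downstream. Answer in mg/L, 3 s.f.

23.8 mg/L

Flow-weighted mixing gives C = (3.28·230 + 40·6.92) / (3.28 + 40) = 1031/43.28 = 23.83 mg/L.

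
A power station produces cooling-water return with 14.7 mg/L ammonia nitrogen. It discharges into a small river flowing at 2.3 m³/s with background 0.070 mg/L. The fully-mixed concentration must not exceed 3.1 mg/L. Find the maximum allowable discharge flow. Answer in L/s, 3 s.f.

Mass balance at complete mixing: C_std·(Q_w + Q_r) = Q_w·C_e + Q_r·C_b.
Rearranging, Q_w = Q_r·(C_std − C_b)/(C_e − C_std) = 2.3·(3.1 − 0.07) / (14.7 − 3.1) = 0.6008 m³/s.
= 600.8 L/s.

601 L/s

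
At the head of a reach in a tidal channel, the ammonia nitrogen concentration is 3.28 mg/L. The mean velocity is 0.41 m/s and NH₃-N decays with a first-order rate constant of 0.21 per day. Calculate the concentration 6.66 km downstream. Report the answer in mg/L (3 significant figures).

3.15 mg/L

Travel time t = 6.66 km / 0.41 m/s = 6660/0.41 = 1.624e+04 s = 0.188 d.
First-order decay: C = 3.28·exp(−0.21·0.188) = 3.28·0.9613 = 3.153 mg/L.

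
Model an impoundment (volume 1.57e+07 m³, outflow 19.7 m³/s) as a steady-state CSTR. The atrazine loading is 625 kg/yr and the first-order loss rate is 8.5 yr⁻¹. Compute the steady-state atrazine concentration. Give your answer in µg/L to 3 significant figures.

0.828 µg/L

Outflow Q = 19.7 m³/s × 3.156e+07 s/yr = 6.217e+08 m³/yr.
Steady-state CSTR mass balance: W = Q·C + k·V·C, so C = W/(Q + kV).
Q + kV = 6.217e+08 + 8.5·1.57e+07 = 7.551e+08 m³/yr.
C = 625/7.551e+08 = 8.277e-07 kg/m³ = 0.0008277 mg/L = 0.8277 µg/L.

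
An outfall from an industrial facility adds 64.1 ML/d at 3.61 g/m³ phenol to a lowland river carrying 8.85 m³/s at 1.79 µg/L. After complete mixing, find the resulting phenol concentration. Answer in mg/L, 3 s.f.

64.1 ML/d = 0.7419 m³/s.
1.79 µg/L = 0.00179 mg/L.
Conservation of mass across the mixing zone: C = (0.7419·3.61 + 8.85·0.00179) / (0.7419 + 8.85) = 2.694/9.592 = 0.2809 mg/L.

0.281 mg/L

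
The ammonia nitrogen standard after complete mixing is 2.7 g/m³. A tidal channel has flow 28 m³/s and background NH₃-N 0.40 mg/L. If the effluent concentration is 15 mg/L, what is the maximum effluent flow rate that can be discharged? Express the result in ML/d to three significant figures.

452 ML/d

Mass balance at complete mixing: C_std·(Q_w + Q_r) = Q_w·C_e + Q_r·C_b.
Rearranging, Q_w = Q_r·(C_std − C_b)/(C_e − C_std) = 28·(2.7 − 0.4) / (15 − 2.7) = 5.236 m³/s.
= 452.4 ML/d.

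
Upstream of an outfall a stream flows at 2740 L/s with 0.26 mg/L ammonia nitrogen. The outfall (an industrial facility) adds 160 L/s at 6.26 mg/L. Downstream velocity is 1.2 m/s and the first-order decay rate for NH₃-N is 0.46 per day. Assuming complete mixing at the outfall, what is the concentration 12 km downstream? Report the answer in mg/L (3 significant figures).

0.560 mg/L

160 L/s = 0.16 m³/s.
2740 L/s = 2.74 m³/s.
After complete mixing, C₀ = (0.16·6.26 + 2.74·0.26) / 2.9 = 0.591 mg/L.
Travel time t = 1.2e+04 m / 1.2 m/s = 1e+04 s = 0.1157 d.
C = 0.591·exp(−0.46·0.1157) = 0.591·0.9482 = 0.5604 mg/L.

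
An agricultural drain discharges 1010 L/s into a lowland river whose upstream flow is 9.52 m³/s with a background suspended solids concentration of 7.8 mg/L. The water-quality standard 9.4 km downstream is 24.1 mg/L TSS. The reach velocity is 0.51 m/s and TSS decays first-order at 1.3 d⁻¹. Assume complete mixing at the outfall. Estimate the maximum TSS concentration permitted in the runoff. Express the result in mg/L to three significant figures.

1010 L/s = 1.01 m³/s.
Travel time to the compliance point: t = 9400/0.51 = 1.843e+04 s = 0.2133 d; decay factor exp(−1.3·0.2133) = 0.7578.
So the concentration just after mixing may be at most 24.1/0.7578 = 31.8 mg/L.
Mass balance: 31.8·10.53 = 1.01·Cₑ + 9.52·7.8.
Cₑ = (334.9 − 74.26) / 1.01 = 258 mg/L.

258 mg/L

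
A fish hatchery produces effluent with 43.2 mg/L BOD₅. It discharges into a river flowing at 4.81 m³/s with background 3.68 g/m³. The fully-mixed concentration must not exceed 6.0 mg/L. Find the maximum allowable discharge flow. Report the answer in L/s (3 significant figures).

300 L/s

Mass balance at complete mixing: C_std·(Q_w + Q_r) = Q_w·C_e + Q_r·C_b.
Rearranging, Q_w = Q_r·(C_std − C_b)/(C_e − C_std) = 4.81·(6 − 3.68) / (43.2 − 6) = 0.3 m³/s.
= 300 L/s.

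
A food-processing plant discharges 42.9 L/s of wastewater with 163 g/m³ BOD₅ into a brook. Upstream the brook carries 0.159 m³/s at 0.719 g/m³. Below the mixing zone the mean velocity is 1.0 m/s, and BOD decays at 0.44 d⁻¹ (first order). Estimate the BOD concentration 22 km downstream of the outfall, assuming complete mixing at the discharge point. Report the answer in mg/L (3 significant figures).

42.9 L/s = 0.0429 m³/s.
After complete mixing, C₀ = (0.0429·163 + 0.159·0.719) / 0.2019 = 35.2 mg/L.
Travel time t = 2.2e+04 m / 1.0 m/s = 2.2e+04 s = 0.2546 d.
C = 35.2·exp(−0.44·0.2546) = 35.2·0.894 = 31.47 mg/L.

31.5 mg/L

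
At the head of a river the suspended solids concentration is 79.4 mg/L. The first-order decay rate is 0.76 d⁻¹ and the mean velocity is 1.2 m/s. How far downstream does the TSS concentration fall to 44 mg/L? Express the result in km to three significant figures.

80.5 km

From C = C₀·e^(−kt), t = ln(C₀/C)/k = ln(79.4/44)/0.76 = 0.5903/0.76 = 0.7767 d.
Distance = v·t = 1.2 m/s × 6.711e+04 s = 8.053e+04 m = 80.53 km.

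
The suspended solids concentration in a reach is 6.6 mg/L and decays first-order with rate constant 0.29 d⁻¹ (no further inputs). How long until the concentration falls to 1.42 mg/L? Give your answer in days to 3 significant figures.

t = ln(C₀/C)/k = ln(6.6/1.42)/0.29 = 1.536/0.29 = 5.298 d.

5.30 d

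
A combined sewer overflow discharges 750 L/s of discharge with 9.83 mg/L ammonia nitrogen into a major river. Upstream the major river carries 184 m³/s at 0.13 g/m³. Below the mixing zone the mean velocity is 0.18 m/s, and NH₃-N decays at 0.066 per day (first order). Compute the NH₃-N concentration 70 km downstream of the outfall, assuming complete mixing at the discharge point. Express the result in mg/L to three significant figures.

0.126 mg/L

750 L/s = 0.75 m³/s.
After complete mixing, C₀ = (0.75·9.83 + 184·0.13) / 184.8 = 0.1694 mg/L.
Travel time t = 7e+04 m / 0.18 m/s = 3.889e+05 s = 4.501 d.
C = 0.1694·exp(−0.066·4.501) = 0.1694·0.743 = 0.1258 mg/L.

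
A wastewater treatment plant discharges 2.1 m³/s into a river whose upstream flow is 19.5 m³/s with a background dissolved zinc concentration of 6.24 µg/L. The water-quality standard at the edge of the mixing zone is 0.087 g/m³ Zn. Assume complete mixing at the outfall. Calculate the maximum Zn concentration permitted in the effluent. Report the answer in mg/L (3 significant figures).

6.24 µg/L = 0.00624 mg/L.
Mass balance: 0.087·21.6 = 2.1·Cₑ + 19.5·0.00624.
Cₑ = (1.879 − 0.1217) / 2.1 = 0.8369 mg/L.

0.837 mg/L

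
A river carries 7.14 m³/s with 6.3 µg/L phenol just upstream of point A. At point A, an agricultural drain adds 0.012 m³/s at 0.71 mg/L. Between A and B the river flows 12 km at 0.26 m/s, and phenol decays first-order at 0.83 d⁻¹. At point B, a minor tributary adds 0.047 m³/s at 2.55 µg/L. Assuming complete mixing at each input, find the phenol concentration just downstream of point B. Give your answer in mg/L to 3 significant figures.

6.3 µg/L = 0.0063 mg/L.
After input A: C = (7.14·0.0063 + 0.012·0.71) / 7.152 = 0.007481 mg/L.
Over the 12 km reach to input B (t = 4.615e+04 s = 0.5342 d), decay gives C = 0.007481·exp(−0.83·0.5342) = 0.004802 mg/L.
2.55 µg/L = 0.00255 mg/L.
After input B: C = (7.152·0.004802 + 0.047·0.00255) / 7.199 = 0.004787 mg/L.

0.00479 mg/L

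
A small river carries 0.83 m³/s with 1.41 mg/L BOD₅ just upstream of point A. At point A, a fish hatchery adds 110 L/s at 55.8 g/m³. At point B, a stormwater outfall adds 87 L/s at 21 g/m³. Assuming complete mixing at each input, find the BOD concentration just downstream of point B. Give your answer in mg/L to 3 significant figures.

8.90 mg/L

110 L/s = 0.11 m³/s.
After input A: C = (0.83·1.41 + 0.11·55.8) / 0.94 = 7.775 mg/L.
87 L/s = 0.087 m³/s.
After input B: C = (0.94·7.775 + 0.087·21) / 1.027 = 8.895 mg/L.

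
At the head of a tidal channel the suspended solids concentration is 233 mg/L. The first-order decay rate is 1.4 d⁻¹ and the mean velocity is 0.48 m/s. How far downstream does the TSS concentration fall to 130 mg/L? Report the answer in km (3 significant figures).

From C = C₀·e^(−kt), t = ln(C₀/C)/k = ln(233/130)/1.4 = 0.5835/1.4 = 0.4168 d.
Distance = v·t = 0.48 m/s × 3.601e+04 s = 1.729e+04 m = 17.29 km.

17.3 km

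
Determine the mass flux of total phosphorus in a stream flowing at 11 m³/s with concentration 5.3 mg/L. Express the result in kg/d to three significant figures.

Mass flux = Q·C = 11 m³/s × 5.3 g/m³ = 58.3 g/s.
= 58.3 g/s × 86.4 = 5037 kg/d.

5040 kg/d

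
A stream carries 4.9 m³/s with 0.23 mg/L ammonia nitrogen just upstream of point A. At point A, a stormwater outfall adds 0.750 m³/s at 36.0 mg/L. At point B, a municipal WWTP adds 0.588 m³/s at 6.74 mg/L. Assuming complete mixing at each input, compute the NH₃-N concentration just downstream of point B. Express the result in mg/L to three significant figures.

After input A: C = (4.9·0.23 + 0.75·36) / 5.65 = 4.978 mg/L.
After input B: C = (5.65·4.978 + 0.588·6.74) / 6.238 = 5.144 mg/L.

5.14 mg/L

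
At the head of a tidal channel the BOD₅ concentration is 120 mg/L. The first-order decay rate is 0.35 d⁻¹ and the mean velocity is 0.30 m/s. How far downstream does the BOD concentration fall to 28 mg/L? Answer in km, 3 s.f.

From C = C₀·e^(−kt), t = ln(C₀/C)/k = ln(120/28)/0.35 = 1.455/0.35 = 4.158 d.
Distance = v·t = 0.30 m/s × 3.592e+05 s = 1.078e+05 m = 107.8 km.

108 km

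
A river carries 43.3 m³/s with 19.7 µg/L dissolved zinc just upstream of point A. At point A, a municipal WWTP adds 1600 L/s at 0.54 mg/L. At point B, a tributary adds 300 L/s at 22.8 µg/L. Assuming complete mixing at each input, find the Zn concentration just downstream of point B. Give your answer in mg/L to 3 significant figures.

0.0381 mg/L

19.7 µg/L = 0.0197 mg/L.
1600 L/s = 1.6 m³/s.
After input A: C = (43.3·0.0197 + 1.6·0.54) / 44.9 = 0.03824 mg/L.
300 L/s = 0.3 m³/s.
22.8 µg/L = 0.0228 mg/L.
After input B: C = (44.9·0.03824 + 0.3·0.0228) / 45.2 = 0.03814 mg/L.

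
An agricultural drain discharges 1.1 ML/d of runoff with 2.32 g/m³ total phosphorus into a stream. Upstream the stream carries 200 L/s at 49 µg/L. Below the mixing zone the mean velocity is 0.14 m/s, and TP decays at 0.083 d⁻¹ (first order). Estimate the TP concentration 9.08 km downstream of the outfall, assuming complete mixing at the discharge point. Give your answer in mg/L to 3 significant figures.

0.174 mg/L

1.1 ML/d = 0.01273 m³/s.
200 L/s = 0.2 m³/s.
49 µg/L = 0.049 mg/L.
After complete mixing, C₀ = (0.01273·2.32 + 0.2·0.049) / 0.2127 = 0.1849 mg/L.
Travel time t = 9080 m / 0.14 m/s = 6.486e+04 s = 0.7507 d.
C = 0.1849·exp(−0.083·0.7507) = 0.1849·0.9396 = 0.1737 mg/L.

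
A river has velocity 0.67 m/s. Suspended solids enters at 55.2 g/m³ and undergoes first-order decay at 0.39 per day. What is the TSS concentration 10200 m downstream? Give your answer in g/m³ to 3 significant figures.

51.5 g/m³

Travel time t = 10200 m / 0.67 m/s = 1.02e+04/0.67 = 1.522e+04 s = 0.1762 d.
First-order decay: C = 55.2·exp(−0.39·0.1762) = 55.2·0.9336 = 51.53 g/m³.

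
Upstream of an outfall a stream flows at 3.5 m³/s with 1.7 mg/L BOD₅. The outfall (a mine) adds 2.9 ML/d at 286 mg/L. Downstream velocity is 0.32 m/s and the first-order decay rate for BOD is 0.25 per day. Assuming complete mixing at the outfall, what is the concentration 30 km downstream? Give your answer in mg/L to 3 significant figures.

2.9 ML/d = 0.03356 m³/s.
After complete mixing, C₀ = (0.03356·286 + 3.5·1.7) / 3.534 = 4.401 mg/L.
Travel time t = 3e+04 m / 0.32 m/s = 9.375e+04 s = 1.085 d.
C = 4.401·exp(−0.25·1.085) = 4.401·0.7624 = 3.355 mg/L.

3.36 mg/L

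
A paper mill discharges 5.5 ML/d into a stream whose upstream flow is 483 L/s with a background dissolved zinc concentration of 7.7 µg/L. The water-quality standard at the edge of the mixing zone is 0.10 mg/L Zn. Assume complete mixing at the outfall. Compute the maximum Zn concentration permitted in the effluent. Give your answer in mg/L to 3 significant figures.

5.5 ML/d = 0.06366 m³/s.
483 L/s = 0.483 m³/s.
7.7 µg/L = 0.0077 mg/L.
Mass balance: 0.1·0.5467 = 0.06366·Cₑ + 0.483·0.0077.
Cₑ = (0.05467 − 0.003719) / 0.06366 = 0.8003 mg/L.

0.800 mg/L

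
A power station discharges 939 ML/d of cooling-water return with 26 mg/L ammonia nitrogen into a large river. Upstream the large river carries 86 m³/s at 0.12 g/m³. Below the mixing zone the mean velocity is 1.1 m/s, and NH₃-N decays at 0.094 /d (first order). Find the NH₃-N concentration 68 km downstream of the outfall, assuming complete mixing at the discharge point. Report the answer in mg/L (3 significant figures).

2.83 mg/L

939 ML/d = 10.87 m³/s.
After complete mixing, C₀ = (10.87·26 + 86·0.12) / 96.87 = 3.024 mg/L.
Travel time t = 6.8e+04 m / 1.1 m/s = 6.182e+04 s = 0.7155 d.
C = 3.024·exp(−0.094·0.7155) = 3.024·0.935 = 2.827 mg/L.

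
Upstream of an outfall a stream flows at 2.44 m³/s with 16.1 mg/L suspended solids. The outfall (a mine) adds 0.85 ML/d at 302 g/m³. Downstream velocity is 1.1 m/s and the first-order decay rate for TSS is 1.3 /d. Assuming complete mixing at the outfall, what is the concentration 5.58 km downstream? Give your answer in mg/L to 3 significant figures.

0.85 ML/d = 0.009838 m³/s.
After complete mixing, C₀ = (0.009838·302 + 2.44·16.1) / 2.45 = 17.25 mg/L.
Travel time t = 5580 m / 1.1 m/s = 5073 s = 0.05871 d.
C = 17.25·exp(−1.3·0.05871) = 17.25·0.9265 = 15.98 mg/L.

16.0 mg/L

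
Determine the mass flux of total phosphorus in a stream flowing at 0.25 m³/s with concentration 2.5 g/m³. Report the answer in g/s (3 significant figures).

Mass flux = Q·C = 0.25 m³/s × 2.5 g/m³ = 0.625 g/s.

0.625 g/s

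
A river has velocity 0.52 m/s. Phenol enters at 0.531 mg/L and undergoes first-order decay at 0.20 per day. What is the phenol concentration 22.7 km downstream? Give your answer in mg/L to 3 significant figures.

0.480 mg/L

Travel time t = 22.7 km / 0.52 m/s = 2.27e+04/0.52 = 4.365e+04 s = 0.5053 d.
First-order decay: C = 0.531·exp(−0.20·0.5053) = 0.531·0.9039 = 0.48 mg/L.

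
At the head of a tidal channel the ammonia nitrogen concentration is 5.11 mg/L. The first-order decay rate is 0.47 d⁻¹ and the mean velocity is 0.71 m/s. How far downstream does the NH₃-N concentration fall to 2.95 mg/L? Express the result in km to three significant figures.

71.7 km

From C = C₀·e^(−kt), t = ln(C₀/C)/k = ln(5.11/2.95)/0.47 = 0.5494/0.47 = 1.169 d.
Distance = v·t = 0.71 m/s × 1.01e+05 s = 7.171e+04 m = 71.71 km.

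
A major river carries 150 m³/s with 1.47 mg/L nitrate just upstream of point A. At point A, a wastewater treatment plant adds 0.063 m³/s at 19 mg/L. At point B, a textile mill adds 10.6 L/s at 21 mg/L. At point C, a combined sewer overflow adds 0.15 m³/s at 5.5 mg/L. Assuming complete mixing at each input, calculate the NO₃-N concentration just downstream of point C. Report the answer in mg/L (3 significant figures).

After input A: C = (150·1.47 + 0.063·19) / 150.1 = 1.477 mg/L.
10.6 L/s = 0.0106 m³/s.
After input B: C = (150.1·1.477 + 0.0106·21) / 150.1 = 1.479 mg/L.
After input C: C = (150.1·1.479 + 0.15·5.5) / 150.2 = 1.483 mg/L.

1.48 mg/L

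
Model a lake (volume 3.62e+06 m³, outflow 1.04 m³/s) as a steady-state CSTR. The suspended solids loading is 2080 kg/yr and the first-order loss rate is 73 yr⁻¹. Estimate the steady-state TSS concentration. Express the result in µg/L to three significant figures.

7.00 µg/L

Outflow Q = 1.04 m³/s × 3.156e+07 s/yr = 3.282e+07 m³/yr.
Steady-state CSTR mass balance: W = Q·C + k·V·C, so C = W/(Q + kV).
Q + kV = 3.282e+07 + 73·3.62e+06 = 2.971e+08 m³/yr.
C = 2080/2.971e+08 = 7.001e-06 kg/m³ = 0.007001 mg/L = 7.001 µg/L.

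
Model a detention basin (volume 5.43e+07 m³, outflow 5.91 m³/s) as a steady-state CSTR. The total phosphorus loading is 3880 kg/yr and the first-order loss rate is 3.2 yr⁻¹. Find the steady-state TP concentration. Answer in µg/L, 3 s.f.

10.8 µg/L

Outflow Q = 5.91 m³/s × 3.156e+07 s/yr = 1.865e+08 m³/yr.
Steady-state CSTR mass balance: W = Q·C + k·V·C, so C = W/(Q + kV).
Q + kV = 1.865e+08 + 3.2·5.43e+07 = 3.603e+08 m³/yr.
C = 3880/3.603e+08 = 1.077e-05 kg/m³ = 0.01077 mg/L = 10.77 µg/L.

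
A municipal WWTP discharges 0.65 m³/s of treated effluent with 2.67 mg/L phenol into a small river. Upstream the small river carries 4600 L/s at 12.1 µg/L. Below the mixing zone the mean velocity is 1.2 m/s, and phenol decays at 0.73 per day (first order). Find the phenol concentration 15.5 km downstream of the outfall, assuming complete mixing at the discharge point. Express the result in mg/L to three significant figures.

4600 L/s = 4.6 m³/s.
12.1 µg/L = 0.0121 mg/L.
After complete mixing, C₀ = (0.65·2.67 + 4.6·0.0121) / 5.25 = 0.3412 mg/L.
Travel time t = 1.55e+04 m / 1.2 m/s = 1.292e+04 s = 0.1495 d.
C = 0.3412·exp(−0.73·0.1495) = 0.3412·0.8966 = 0.3059 mg/L.

0.306 mg/L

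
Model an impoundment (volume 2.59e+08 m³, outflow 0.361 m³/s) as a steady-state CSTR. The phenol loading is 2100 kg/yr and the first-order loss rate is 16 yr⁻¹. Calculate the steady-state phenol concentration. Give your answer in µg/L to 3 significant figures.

Outflow Q = 0.361 m³/s × 3.156e+07 s/yr = 1.139e+07 m³/yr.
Steady-state CSTR mass balance: W = Q·C + k·V·C, so C = W/(Q + kV).
Q + kV = 1.139e+07 + 16·2.59e+08 = 4.155e+09 m³/yr.
C = 2100/4.155e+09 = 5.054e-07 kg/m³ = 0.0005054 mg/L = 0.5054 µg/L.

0.505 µg/L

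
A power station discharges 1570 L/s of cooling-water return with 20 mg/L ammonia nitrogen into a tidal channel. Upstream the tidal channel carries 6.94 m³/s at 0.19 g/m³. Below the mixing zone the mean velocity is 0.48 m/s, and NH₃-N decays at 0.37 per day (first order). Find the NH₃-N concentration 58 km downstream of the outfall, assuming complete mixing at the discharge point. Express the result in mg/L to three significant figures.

2.29 mg/L

1570 L/s = 1.57 m³/s.
After complete mixing, C₀ = (1.57·20 + 6.94·0.19) / 8.51 = 3.845 mg/L.
Travel time t = 5.8e+04 m / 0.48 m/s = 1.208e+05 s = 1.399 d.
C = 3.845·exp(−0.37·1.399) = 3.845·0.596 = 2.292 mg/L.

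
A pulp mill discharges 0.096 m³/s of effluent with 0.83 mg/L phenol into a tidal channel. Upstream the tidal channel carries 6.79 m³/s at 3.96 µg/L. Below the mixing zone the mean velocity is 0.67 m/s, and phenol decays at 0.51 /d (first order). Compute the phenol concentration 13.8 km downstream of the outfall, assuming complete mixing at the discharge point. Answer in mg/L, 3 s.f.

0.0137 mg/L

3.96 µg/L = 0.00396 mg/L.
After complete mixing, C₀ = (0.096·0.83 + 6.79·0.00396) / 6.886 = 0.01548 mg/L.
Travel time t = 1.38e+04 m / 0.67 m/s = 2.06e+04 s = 0.2384 d.
C = 0.01548·exp(−0.51·0.2384) = 0.01548·0.8855 = 0.0137 mg/L.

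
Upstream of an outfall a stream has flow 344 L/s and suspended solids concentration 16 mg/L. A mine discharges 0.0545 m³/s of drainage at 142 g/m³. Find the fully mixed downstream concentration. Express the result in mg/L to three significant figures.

33.2 mg/L

344 L/s = 0.344 m³/s.
Conservation of mass across the mixing zone: C = (0.0545·142 + 0.344·16) / (0.0545 + 0.344) = 13.24/0.3985 = 33.23 mg/L.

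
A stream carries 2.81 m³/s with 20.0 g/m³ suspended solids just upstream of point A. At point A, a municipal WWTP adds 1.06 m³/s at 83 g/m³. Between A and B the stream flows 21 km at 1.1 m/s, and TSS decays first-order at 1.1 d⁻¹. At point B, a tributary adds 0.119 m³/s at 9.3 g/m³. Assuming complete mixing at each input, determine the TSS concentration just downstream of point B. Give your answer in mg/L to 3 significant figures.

After input A: C = (2.81·20 + 1.06·83) / 3.87 = 37.26 mg/L.
Over the 21 km reach to input B (t = 1.909e+04 s = 0.221 d), decay gives C = 37.26·exp(−1.1·0.221) = 29.22 mg/L.
After input B: C = (3.87·29.22 + 0.119·9.3) / 3.989 = 28.62 mg/L.

28.6 mg/L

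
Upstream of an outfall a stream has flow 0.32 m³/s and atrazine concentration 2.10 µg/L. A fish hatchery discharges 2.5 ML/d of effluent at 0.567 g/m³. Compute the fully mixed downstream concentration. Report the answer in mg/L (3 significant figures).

0.0489 mg/L

2.5 ML/d = 0.02894 m³/s.
2.10 µg/L = 0.0021 mg/L.
Conservation of mass across the mixing zone: C = (0.02894·0.567 + 0.32·0.0021) / (0.02894 + 0.32) = 0.01708/0.3489 = 0.04894 mg/L.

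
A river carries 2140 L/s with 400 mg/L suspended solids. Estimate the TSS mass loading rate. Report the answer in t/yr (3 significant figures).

2140 L/s = 2.14 m³/s.
Mass flux = Q·C = 2.14 m³/s × 400 g/m³ = 856 g/s.
= 856 g/s × 31.56 = 2.701e+04 t/yr.

27000 t/yr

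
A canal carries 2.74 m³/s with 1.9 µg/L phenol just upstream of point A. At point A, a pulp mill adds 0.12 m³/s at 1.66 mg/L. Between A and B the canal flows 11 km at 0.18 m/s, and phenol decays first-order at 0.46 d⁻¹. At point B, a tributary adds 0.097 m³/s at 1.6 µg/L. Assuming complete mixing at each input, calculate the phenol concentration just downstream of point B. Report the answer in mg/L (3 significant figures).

0.0500 mg/L

1.9 µg/L = 0.0019 mg/L.
After input A: C = (2.74·0.0019 + 0.12·1.66) / 2.86 = 0.07147 mg/L.
Over the 11 km reach to input B (t = 6.111e+04 s = 0.7073 d), decay gives C = 0.07147·exp(−0.46·0.7073) = 0.05162 mg/L.
1.6 µg/L = 0.0016 mg/L.
After input B: C = (2.86·0.05162 + 0.097·0.0016) / 2.957 = 0.04998 mg/L.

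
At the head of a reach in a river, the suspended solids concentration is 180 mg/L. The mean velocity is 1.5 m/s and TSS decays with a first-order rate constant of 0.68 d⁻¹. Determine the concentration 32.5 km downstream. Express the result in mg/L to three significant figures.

152 mg/L

Travel time t = 32.5 km / 1.5 m/s = 3.25e+04/1.5 = 2.167e+04 s = 0.2508 d.
First-order decay: C = 180·exp(−0.68·0.2508) = 180·0.8432 = 151.8 mg/L.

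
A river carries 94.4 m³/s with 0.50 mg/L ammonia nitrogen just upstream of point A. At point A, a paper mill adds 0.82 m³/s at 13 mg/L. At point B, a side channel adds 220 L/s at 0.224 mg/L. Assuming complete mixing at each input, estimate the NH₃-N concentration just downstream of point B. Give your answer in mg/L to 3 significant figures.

0.607 mg/L

After input A: C = (94.4·0.5 + 0.82·13) / 95.22 = 0.6076 mg/L.
220 L/s = 0.22 m³/s.
After input B: C = (95.22·0.6076 + 0.22·0.224) / 95.44 = 0.6068 mg/L.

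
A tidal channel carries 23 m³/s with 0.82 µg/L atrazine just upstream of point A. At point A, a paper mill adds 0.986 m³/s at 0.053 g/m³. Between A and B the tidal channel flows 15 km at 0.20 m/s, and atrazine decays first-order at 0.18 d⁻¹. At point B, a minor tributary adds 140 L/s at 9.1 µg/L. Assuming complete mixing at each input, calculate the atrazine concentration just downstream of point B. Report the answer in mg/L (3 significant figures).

0.00257 mg/L

0.82 µg/L = 0.00082 mg/L.
After input A: C = (23·0.00082 + 0.986·0.053) / 23.99 = 0.002965 mg/L.
Over the 15 km reach to input B (t = 7.5e+04 s = 0.8681 d), decay gives C = 0.002965·exp(−0.18·0.8681) = 0.002536 mg/L.
140 L/s = 0.14 m³/s.
9.1 µg/L = 0.0091 mg/L.
After input B: C = (23.99·0.002536 + 0.14·0.0091) / 24.13 = 0.002574 mg/L.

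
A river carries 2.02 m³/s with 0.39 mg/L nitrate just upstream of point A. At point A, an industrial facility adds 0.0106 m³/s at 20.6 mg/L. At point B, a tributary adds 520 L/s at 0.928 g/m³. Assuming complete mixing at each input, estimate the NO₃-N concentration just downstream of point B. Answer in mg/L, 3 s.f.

After input A: C = (2.02·0.39 + 0.0106·20.6) / 2.031 = 0.4955 mg/L.
520 L/s = 0.52 m³/s.
After input B: C = (2.031·0.4955 + 0.52·0.928) / 2.551 = 0.5837 mg/L.

0.584 mg/L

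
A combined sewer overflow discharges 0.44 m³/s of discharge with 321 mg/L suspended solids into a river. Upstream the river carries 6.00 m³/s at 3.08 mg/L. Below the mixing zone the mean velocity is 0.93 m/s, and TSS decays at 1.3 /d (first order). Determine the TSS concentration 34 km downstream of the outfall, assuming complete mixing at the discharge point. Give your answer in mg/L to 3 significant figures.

After complete mixing, C₀ = (0.44·321 + 6·3.08) / 6.44 = 24.8 mg/L.
Travel time t = 3.4e+04 m / 0.93 m/s = 3.656e+04 s = 0.4231 d.
C = 24.8·exp(−1.3·0.4231) = 24.8·0.5769 = 14.31 mg/L.

14.3 mg/L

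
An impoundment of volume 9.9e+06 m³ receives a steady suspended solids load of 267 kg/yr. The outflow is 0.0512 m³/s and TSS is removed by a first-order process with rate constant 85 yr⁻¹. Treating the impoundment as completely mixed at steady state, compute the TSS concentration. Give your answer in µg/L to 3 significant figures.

Outflow Q = 0.0512 m³/s × 3.156e+07 s/yr = 1.616e+06 m³/yr.
Steady-state CSTR mass balance: W = Q·C + k·V·C, so C = W/(Q + kV).
Q + kV = 1.616e+06 + 85·9.9e+06 = 8.431e+08 m³/yr.
C = 267/8.431e+08 = 3.167e-07 kg/m³ = 0.0003167 mg/L = 0.3167 µg/L.

0.317 µg/L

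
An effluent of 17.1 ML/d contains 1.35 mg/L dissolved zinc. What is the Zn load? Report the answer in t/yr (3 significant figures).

8.43 t/yr

17.1 ML/d = 0.1979 m³/s.
Mass flux = Q·C = 0.1979 m³/s × 1.35 g/m³ = 0.2672 g/s.
= 0.2672 g/s × 31.56 = 8.432 t/yr.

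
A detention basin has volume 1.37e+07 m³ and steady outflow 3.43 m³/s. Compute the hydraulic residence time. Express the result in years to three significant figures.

Q = 3.43 m³/s × 3.156e+07 s/yr = 1.082e+08 m³/yr.
Hydraulic residence time τ = V/Q = 1.37e+07/1.082e+08 = 0.1266 yr.

0.127 yr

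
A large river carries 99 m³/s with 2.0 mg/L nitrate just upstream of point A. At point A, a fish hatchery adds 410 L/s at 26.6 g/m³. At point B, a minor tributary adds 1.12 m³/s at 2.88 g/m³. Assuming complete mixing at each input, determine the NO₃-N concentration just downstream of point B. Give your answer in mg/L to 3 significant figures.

410 L/s = 0.41 m³/s.
After input A: C = (99·2 + 0.41·26.6) / 99.41 = 2.101 mg/L.
After input B: C = (99.41·2.101 + 1.12·2.88) / 100.5 = 2.11 mg/L.

2.11 mg/L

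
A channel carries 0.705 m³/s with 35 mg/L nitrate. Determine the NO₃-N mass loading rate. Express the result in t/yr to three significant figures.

Mass flux = Q·C = 0.705 m³/s × 35 g/m³ = 24.67 g/s.
= 24.67 g/s × 31.56 = 778.7 t/yr.

779 t/yr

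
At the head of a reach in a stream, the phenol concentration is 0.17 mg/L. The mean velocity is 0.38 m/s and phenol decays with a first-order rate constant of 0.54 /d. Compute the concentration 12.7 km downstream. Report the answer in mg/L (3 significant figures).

0.138 mg/L

Travel time t = 12.7 km / 0.38 m/s = 1.27e+04/0.38 = 3.342e+04 s = 0.3868 d.
First-order decay: C = 0.17·exp(−0.54·0.3868) = 0.17·0.8115 = 0.138 mg/L.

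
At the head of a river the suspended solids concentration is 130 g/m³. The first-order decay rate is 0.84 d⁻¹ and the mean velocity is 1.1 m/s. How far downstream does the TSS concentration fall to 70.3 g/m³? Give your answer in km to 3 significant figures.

From C = C₀·e^(−kt), t = ln(C₀/C)/k = ln(130/70.3)/0.84 = 0.6148/0.84 = 0.7319 d.
Distance = v·t = 1.1 m/s × 6.323e+04 s = 6.956e+04 m = 69.56 km.

69.6 km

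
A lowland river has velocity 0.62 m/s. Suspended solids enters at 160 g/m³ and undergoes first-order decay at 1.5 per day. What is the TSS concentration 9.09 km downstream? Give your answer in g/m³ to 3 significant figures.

Travel time t = 9.09 km / 0.62 m/s = 9090/0.62 = 1.466e+04 s = 0.1697 d.
First-order decay: C = 160·exp(−1.5·0.1697) = 160·0.7753 = 124 g/m³.

124 g/m³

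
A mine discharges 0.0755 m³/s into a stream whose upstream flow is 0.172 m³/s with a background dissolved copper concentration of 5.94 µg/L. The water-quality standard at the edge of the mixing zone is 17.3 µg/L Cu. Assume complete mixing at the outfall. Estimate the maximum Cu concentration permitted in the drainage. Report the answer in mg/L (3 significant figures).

5.94 µg/L = 0.00594 mg/L.
17.3 µg/L = 0.0173 mg/L.
Mass balance: 0.0173·0.2475 = 0.0755·Cₑ + 0.172·0.00594.
Cₑ = (0.004282 − 0.001022) / 0.0755 = 0.04318 mg/L.

0.0432 mg/L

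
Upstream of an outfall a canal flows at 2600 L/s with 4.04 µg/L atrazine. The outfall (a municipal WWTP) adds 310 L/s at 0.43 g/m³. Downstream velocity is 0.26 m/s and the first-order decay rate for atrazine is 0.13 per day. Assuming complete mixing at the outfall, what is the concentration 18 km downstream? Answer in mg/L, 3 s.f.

310 L/s = 0.31 m³/s.
2600 L/s = 2.6 m³/s.
4.04 µg/L = 0.00404 mg/L.
After complete mixing, C₀ = (0.31·0.43 + 2.6·0.00404) / 2.91 = 0.04942 mg/L.
Travel time t = 1.8e+04 m / 0.26 m/s = 6.923e+04 s = 0.8013 d.
C = 0.04942·exp(−0.13·0.8013) = 0.04942·0.9011 = 0.04453 mg/L.

0.0445 mg/L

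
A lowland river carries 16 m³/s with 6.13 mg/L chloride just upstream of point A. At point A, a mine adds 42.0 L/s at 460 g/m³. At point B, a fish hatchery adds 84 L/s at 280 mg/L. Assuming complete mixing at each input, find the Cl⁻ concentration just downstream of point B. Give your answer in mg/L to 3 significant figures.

42.0 L/s = 0.042 m³/s.
After input A: C = (16·6.13 + 0.042·460) / 16.04 = 7.318 mg/L.
84 L/s = 0.084 m³/s.
After input B: C = (16.04·7.318 + 0.084·280) / 16.13 = 8.739 mg/L.

8.74 mg/L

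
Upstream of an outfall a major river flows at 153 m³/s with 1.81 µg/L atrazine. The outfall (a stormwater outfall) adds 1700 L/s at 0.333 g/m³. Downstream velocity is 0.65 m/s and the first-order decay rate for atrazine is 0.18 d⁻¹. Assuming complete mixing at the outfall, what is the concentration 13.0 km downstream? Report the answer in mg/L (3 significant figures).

1700 L/s = 1.7 m³/s.
1.81 µg/L = 0.00181 mg/L.
After complete mixing, C₀ = (1.7·0.333 + 153·0.00181) / 154.7 = 0.005449 mg/L.
Travel time t = 1.3e+04 m / 0.65 m/s = 2e+04 s = 0.2315 d.
C = 0.005449·exp(−0.18·0.2315) = 0.005449·0.9592 = 0.005227 mg/L.

0.00523 mg/L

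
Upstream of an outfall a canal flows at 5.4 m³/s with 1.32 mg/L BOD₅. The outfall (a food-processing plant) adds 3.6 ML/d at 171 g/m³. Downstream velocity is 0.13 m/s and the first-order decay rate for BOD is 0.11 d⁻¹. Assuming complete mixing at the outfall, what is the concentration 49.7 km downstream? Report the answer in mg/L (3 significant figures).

3.6 ML/d = 0.04167 m³/s.
After complete mixing, C₀ = (0.04167·171 + 5.4·1.32) / 5.442 = 2.619 mg/L.
Travel time t = 4.97e+04 m / 0.13 m/s = 3.823e+05 s = 4.425 d.
C = 2.619·exp(−0.11·4.425) = 2.619·0.6146 = 1.61 mg/L.

1.61 mg/L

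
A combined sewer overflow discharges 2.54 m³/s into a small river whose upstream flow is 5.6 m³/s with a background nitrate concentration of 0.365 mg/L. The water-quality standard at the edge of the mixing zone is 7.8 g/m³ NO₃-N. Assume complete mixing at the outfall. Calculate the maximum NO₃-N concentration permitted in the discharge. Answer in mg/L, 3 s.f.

Mass balance: 7.8·8.14 = 2.54·Cₑ + 5.6·0.365.
Cₑ = (63.49 − 2.044) / 2.54 = 24.19 mg/L.

24.2 mg/L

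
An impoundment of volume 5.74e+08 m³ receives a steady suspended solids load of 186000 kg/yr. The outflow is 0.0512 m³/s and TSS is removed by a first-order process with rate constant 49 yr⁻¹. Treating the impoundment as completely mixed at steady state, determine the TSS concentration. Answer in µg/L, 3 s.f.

Outflow Q = 0.0512 m³/s × 3.156e+07 s/yr = 1.616e+06 m³/yr.
Steady-state CSTR mass balance: W = Q·C + k·V·C, so C = W/(Q + kV).
Q + kV = 1.616e+06 + 49·5.74e+08 = 2.813e+10 m³/yr.
C = 186000/2.813e+10 = 6.613e-06 kg/m³ = 0.006613 mg/L = 6.613 µg/L.

6.61 µg/L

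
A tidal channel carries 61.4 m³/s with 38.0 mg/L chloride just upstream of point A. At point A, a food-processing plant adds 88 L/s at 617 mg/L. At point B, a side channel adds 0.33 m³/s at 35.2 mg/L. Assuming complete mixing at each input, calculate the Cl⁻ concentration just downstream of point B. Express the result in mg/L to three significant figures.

38.8 mg/L

88 L/s = 0.088 m³/s.
After input A: C = (61.4·38 + 0.088·617) / 61.49 = 38.83 mg/L.
After input B: C = (61.49·38.83 + 0.33·35.2) / 61.82 = 38.81 mg/L.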